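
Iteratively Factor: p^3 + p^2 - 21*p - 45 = (p + 3)*(p^2 - 2*p - 15) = (p + 3)^2*(p - 5)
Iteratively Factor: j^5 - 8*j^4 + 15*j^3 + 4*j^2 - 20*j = (j - 5)*(j^4 - 3*j^3 + 4*j) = (j - 5)*(j + 1)*(j^3 - 4*j^2 + 4*j) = j*(j - 5)*(j + 1)*(j^2 - 4*j + 4) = j*(j - 5)*(j - 2)*(j + 1)*(j - 2)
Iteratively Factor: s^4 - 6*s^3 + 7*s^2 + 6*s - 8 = (s - 4)*(s^3 - 2*s^2 - s + 2) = (s - 4)*(s - 1)*(s^2 - s - 2) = (s - 4)*(s - 1)*(s + 1)*(s - 2)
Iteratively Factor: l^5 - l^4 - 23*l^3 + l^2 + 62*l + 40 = (l - 5)*(l^4 + 4*l^3 - 3*l^2 - 14*l - 8) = (l - 5)*(l + 1)*(l^3 + 3*l^2 - 6*l - 8) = (l - 5)*(l + 1)*(l + 4)*(l^2 - l - 2) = (l - 5)*(l - 2)*(l + 1)*(l + 4)*(l + 1)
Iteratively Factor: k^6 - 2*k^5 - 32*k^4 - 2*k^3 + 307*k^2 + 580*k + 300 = (k + 2)*(k^5 - 4*k^4 - 24*k^3 + 46*k^2 + 215*k + 150) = (k + 1)*(k + 2)*(k^4 - 5*k^3 - 19*k^2 + 65*k + 150) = (k - 5)*(k + 1)*(k + 2)*(k^3 - 19*k - 30) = (k - 5)^2*(k + 1)*(k + 2)*(k^2 + 5*k + 6) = (k - 5)^2*(k + 1)*(k + 2)*(k + 3)*(k + 2)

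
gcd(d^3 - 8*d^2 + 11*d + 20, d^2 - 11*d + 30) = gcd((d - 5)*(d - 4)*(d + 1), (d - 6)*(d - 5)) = d - 5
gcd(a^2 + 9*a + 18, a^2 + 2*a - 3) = a + 3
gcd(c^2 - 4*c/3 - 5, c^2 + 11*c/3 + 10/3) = c + 5/3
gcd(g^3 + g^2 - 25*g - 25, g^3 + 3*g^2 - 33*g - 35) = g^2 - 4*g - 5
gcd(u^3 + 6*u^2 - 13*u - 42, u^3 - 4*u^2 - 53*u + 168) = u^2 + 4*u - 21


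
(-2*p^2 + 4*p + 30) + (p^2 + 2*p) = -p^2 + 6*p + 30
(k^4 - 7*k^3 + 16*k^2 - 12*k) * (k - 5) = k^5 - 12*k^4 + 51*k^3 - 92*k^2 + 60*k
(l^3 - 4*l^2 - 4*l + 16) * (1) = l^3 - 4*l^2 - 4*l + 16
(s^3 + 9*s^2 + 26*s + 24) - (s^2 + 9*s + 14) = s^3 + 8*s^2 + 17*s + 10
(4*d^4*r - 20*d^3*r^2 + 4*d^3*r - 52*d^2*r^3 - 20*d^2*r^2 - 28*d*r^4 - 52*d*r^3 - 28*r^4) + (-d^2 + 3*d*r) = 4*d^4*r - 20*d^3*r^2 + 4*d^3*r - 52*d^2*r^3 - 20*d^2*r^2 - d^2 - 28*d*r^4 - 52*d*r^3 + 3*d*r - 28*r^4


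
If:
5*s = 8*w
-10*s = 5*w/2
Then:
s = 0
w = 0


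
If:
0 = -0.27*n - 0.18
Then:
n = -0.67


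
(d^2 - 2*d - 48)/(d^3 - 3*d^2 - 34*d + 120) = (d - 8)/(d^2 - 9*d + 20)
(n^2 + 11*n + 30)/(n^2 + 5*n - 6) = (n + 5)/(n - 1)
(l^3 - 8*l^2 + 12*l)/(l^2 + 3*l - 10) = l*(l - 6)/(l + 5)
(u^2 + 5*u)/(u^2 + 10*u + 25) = u/(u + 5)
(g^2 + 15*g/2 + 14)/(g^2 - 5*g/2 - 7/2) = (2*g^2 + 15*g + 28)/(2*g^2 - 5*g - 7)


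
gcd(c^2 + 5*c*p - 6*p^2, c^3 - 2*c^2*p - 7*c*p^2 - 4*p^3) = 1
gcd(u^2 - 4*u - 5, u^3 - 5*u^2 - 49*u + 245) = u - 5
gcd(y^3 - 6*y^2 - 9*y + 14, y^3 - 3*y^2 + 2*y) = y - 1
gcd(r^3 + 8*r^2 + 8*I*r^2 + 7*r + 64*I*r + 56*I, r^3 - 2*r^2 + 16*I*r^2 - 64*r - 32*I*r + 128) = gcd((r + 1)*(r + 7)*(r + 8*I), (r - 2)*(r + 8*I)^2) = r + 8*I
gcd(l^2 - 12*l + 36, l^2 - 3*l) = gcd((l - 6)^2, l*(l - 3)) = 1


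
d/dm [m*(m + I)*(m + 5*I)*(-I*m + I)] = -4*I*m^3 + m^2*(18 + 3*I) - m*(12 - 10*I) - 5*I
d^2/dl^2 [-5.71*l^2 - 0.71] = -11.4200000000000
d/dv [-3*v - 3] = -3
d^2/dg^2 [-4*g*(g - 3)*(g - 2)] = 40 - 24*g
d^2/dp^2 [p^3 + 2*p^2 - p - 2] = 6*p + 4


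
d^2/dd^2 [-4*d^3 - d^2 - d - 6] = -24*d - 2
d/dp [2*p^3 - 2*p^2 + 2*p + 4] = 6*p^2 - 4*p + 2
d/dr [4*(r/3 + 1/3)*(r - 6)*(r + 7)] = 4*r^2 + 16*r/3 - 164/3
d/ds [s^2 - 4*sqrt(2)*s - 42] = 2*s - 4*sqrt(2)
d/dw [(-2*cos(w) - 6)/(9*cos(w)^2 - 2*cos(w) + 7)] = 2*(-9*cos(w)^2 - 54*cos(w) + 13)*sin(w)/(9*sin(w)^2 + 2*cos(w) - 16)^2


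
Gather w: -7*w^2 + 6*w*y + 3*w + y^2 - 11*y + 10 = -7*w^2 + w*(6*y + 3) + y^2 - 11*y + 10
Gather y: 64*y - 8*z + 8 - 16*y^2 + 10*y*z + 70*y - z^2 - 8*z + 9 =-16*y^2 + y*(10*z + 134) - z^2 - 16*z + 17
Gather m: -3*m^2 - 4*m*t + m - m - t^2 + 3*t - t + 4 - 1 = -3*m^2 - 4*m*t - t^2 + 2*t + 3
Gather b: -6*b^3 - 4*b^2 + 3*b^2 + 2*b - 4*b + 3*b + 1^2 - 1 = -6*b^3 - b^2 + b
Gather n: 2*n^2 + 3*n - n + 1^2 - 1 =2*n^2 + 2*n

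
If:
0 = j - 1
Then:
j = 1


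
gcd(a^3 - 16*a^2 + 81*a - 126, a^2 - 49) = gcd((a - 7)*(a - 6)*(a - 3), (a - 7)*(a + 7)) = a - 7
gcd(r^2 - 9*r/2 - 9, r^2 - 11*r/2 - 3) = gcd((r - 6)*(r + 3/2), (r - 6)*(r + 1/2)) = r - 6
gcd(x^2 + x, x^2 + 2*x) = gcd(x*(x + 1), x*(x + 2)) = x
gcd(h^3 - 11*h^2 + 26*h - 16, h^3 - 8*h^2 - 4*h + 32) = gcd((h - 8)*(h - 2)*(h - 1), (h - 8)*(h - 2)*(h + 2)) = h^2 - 10*h + 16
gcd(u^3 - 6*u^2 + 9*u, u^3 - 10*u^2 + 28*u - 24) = 1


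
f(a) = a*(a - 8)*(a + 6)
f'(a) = a*(a - 8) + a*(a + 6) + (a - 8)*(a + 6)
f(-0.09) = 4.30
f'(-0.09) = -47.62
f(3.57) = -151.35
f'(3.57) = -24.05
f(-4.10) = 94.26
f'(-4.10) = 18.83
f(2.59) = -120.36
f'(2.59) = -38.24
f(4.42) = -164.88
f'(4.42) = -7.07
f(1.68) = -81.54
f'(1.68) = -46.25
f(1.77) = -85.68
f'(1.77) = -45.68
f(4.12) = -161.77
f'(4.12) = -13.56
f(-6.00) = 0.00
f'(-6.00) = 84.00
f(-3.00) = 99.00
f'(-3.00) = -9.00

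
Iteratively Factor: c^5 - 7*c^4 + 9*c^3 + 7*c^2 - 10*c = (c)*(c^4 - 7*c^3 + 9*c^2 + 7*c - 10) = c*(c - 1)*(c^3 - 6*c^2 + 3*c + 10) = c*(c - 1)*(c + 1)*(c^2 - 7*c + 10) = c*(c - 5)*(c - 1)*(c + 1)*(c - 2)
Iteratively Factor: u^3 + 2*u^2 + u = (u)*(u^2 + 2*u + 1) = u*(u + 1)*(u + 1)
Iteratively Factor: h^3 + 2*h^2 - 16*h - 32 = (h - 4)*(h^2 + 6*h + 8) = (h - 4)*(h + 2)*(h + 4)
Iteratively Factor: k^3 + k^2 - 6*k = (k)*(k^2 + k - 6) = k*(k + 3)*(k - 2)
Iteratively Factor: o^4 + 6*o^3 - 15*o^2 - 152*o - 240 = (o - 5)*(o^3 + 11*o^2 + 40*o + 48) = (o - 5)*(o + 4)*(o^2 + 7*o + 12) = (o - 5)*(o + 4)^2*(o + 3)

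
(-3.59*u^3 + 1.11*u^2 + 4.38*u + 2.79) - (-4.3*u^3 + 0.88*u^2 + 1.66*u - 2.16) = 0.71*u^3 + 0.23*u^2 + 2.72*u + 4.95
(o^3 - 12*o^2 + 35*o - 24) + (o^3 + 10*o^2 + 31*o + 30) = 2*o^3 - 2*o^2 + 66*o + 6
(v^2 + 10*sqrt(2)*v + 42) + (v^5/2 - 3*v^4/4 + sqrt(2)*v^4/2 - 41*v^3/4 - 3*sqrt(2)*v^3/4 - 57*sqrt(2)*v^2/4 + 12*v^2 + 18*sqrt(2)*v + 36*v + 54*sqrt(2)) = v^5/2 - 3*v^4/4 + sqrt(2)*v^4/2 - 41*v^3/4 - 3*sqrt(2)*v^3/4 - 57*sqrt(2)*v^2/4 + 13*v^2 + 36*v + 28*sqrt(2)*v + 42 + 54*sqrt(2)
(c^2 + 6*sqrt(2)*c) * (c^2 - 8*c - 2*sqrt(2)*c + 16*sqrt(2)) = c^4 - 8*c^3 + 4*sqrt(2)*c^3 - 32*sqrt(2)*c^2 - 24*c^2 + 192*c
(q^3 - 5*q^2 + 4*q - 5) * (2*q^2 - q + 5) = 2*q^5 - 11*q^4 + 18*q^3 - 39*q^2 + 25*q - 25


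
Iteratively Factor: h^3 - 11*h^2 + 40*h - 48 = (h - 3)*(h^2 - 8*h + 16) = (h - 4)*(h - 3)*(h - 4)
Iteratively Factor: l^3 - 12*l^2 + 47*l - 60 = (l - 4)*(l^2 - 8*l + 15) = (l - 4)*(l - 3)*(l - 5)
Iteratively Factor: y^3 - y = (y - 1)*(y^2 + y) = y*(y - 1)*(y + 1)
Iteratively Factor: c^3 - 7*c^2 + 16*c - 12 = (c - 3)*(c^2 - 4*c + 4) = (c - 3)*(c - 2)*(c - 2)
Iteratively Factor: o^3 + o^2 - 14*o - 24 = (o - 4)*(o^2 + 5*o + 6) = (o - 4)*(o + 3)*(o + 2)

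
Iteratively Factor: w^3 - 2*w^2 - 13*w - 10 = (w + 2)*(w^2 - 4*w - 5) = (w + 1)*(w + 2)*(w - 5)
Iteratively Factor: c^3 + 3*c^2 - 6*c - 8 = (c - 2)*(c^2 + 5*c + 4) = (c - 2)*(c + 4)*(c + 1)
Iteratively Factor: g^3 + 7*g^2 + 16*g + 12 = (g + 2)*(g^2 + 5*g + 6) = (g + 2)^2*(g + 3)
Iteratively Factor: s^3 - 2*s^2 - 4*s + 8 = (s - 2)*(s^2 - 4) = (s - 2)*(s + 2)*(s - 2)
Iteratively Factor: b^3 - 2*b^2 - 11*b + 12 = (b - 4)*(b^2 + 2*b - 3) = (b - 4)*(b - 1)*(b + 3)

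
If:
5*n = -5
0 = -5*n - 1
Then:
No Solution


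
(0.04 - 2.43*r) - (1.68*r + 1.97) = -4.11*r - 1.93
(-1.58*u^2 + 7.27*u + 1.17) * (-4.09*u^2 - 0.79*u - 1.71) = 6.4622*u^4 - 28.4861*u^3 - 7.8268*u^2 - 13.356*u - 2.0007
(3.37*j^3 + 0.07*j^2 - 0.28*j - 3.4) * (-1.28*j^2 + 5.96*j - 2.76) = -4.3136*j^5 + 19.9956*j^4 - 8.5256*j^3 + 2.49*j^2 - 19.4912*j + 9.384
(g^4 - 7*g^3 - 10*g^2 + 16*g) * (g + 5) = g^5 - 2*g^4 - 45*g^3 - 34*g^2 + 80*g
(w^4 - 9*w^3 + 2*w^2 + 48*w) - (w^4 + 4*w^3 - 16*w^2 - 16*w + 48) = -13*w^3 + 18*w^2 + 64*w - 48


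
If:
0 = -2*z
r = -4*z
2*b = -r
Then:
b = 0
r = 0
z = 0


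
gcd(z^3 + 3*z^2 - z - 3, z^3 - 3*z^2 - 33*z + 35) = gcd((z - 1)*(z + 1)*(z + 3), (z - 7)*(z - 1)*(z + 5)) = z - 1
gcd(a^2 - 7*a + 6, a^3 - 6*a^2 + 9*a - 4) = a - 1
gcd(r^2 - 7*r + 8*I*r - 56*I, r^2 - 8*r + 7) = r - 7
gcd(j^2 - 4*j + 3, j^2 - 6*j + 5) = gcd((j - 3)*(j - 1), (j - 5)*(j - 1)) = j - 1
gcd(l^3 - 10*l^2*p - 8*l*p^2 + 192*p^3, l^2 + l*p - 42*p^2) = -l + 6*p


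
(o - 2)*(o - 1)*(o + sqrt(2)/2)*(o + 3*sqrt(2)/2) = o^4 - 3*o^3 + 2*sqrt(2)*o^3 - 6*sqrt(2)*o^2 + 7*o^2/2 - 9*o/2 + 4*sqrt(2)*o + 3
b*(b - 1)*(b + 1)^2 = b^4 + b^3 - b^2 - b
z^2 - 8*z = z*(z - 8)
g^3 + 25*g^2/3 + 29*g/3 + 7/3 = (g + 1/3)*(g + 1)*(g + 7)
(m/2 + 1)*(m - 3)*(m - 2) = m^3/2 - 3*m^2/2 - 2*m + 6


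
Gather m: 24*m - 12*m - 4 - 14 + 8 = 12*m - 10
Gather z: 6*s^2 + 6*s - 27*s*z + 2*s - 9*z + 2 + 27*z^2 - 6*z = 6*s^2 + 8*s + 27*z^2 + z*(-27*s - 15) + 2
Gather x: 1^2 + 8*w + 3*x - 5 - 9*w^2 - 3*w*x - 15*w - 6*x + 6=-9*w^2 - 7*w + x*(-3*w - 3) + 2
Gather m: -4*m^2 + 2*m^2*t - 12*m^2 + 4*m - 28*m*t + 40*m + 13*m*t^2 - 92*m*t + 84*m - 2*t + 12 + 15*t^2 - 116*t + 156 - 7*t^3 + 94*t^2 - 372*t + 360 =m^2*(2*t - 16) + m*(13*t^2 - 120*t + 128) - 7*t^3 + 109*t^2 - 490*t + 528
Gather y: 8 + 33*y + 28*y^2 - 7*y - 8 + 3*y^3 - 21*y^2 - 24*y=3*y^3 + 7*y^2 + 2*y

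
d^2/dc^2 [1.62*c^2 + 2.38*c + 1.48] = 3.24000000000000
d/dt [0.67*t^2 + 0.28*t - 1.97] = 1.34*t + 0.28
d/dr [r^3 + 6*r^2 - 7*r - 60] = 3*r^2 + 12*r - 7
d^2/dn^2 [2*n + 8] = 0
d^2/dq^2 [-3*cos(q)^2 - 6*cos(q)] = 6*cos(q) + 6*cos(2*q)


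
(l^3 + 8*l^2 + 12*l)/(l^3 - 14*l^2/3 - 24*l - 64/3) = 3*l*(l + 6)/(3*l^2 - 20*l - 32)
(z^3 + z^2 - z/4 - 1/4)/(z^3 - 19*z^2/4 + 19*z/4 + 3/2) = (4*z^3 + 4*z^2 - z - 1)/(4*z^3 - 19*z^2 + 19*z + 6)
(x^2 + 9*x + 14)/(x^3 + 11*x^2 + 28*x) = (x + 2)/(x*(x + 4))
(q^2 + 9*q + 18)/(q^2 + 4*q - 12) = (q + 3)/(q - 2)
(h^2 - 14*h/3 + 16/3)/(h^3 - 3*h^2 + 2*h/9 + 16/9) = 3*(h - 2)/(3*h^2 - h - 2)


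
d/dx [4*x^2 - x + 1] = 8*x - 1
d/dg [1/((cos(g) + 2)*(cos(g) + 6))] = 2*(cos(g) + 4)*sin(g)/((cos(g) + 2)^2*(cos(g) + 6)^2)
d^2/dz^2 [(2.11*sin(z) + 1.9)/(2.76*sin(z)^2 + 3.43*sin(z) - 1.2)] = (-16.073136*sin(z)^5 - 37.9188119999999*sin(z)^4 - 63.744408*sin(z)^3 + 30.63137*sin(z)^2 + 138.99264*sin(z) + 74.66174)/(2.76*sin(z)^2 + 3.43*sin(z) - 1.2)^3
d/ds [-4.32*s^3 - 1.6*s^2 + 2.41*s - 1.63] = -12.96*s^2 - 3.2*s + 2.41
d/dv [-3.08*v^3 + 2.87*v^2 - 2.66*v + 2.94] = -9.24*v^2 + 5.74*v - 2.66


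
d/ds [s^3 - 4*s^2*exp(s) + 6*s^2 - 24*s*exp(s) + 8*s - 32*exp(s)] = -4*s^2*exp(s) + 3*s^2 - 32*s*exp(s) + 12*s - 56*exp(s) + 8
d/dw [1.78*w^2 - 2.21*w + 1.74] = 3.56*w - 2.21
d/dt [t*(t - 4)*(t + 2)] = 3*t^2 - 4*t - 8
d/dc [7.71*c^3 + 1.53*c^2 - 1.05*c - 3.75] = 23.13*c^2 + 3.06*c - 1.05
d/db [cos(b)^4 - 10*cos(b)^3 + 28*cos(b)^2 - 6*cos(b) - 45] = 2*(-2*cos(b)^3 + 15*cos(b)^2 - 28*cos(b) + 3)*sin(b)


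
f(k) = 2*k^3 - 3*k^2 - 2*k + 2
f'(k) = 6*k^2 - 6*k - 2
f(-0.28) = 2.28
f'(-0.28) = 0.15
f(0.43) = 0.74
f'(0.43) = -3.47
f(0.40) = 0.85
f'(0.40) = -3.44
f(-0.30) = 2.28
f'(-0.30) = 0.34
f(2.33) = 6.35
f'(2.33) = 16.59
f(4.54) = 118.24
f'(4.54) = 94.43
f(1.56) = -0.83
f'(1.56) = 3.24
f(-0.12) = 2.19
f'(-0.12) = -1.19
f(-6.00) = -526.00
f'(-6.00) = 250.00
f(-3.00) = -73.00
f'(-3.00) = 70.00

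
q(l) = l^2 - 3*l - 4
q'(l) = 2*l - 3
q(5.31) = 8.27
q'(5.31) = 7.62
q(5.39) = 8.88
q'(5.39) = 7.78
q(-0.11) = -3.66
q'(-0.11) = -3.22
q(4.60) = 3.36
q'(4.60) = 6.20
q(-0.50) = -2.25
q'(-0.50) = -4.00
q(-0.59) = -1.88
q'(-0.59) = -4.18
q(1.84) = -6.13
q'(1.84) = 0.68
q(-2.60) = 10.56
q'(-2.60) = -8.20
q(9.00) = 50.00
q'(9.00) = 15.00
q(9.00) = 50.00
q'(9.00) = 15.00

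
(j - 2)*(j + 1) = j^2 - j - 2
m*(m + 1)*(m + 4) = m^3 + 5*m^2 + 4*m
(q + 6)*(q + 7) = q^2 + 13*q + 42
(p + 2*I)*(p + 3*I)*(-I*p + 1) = -I*p^3 + 6*p^2 + 11*I*p - 6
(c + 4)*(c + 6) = c^2 + 10*c + 24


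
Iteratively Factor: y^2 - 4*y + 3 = (y - 3)*(y - 1)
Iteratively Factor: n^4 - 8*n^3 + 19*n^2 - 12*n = (n - 4)*(n^3 - 4*n^2 + 3*n) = (n - 4)*(n - 3)*(n^2 - n) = (n - 4)*(n - 3)*(n - 1)*(n)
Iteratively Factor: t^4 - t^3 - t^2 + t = (t - 1)*(t^3 - t) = (t - 1)*(t + 1)*(t^2 - t) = t*(t - 1)*(t + 1)*(t - 1)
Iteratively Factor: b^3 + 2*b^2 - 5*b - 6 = (b - 2)*(b^2 + 4*b + 3) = (b - 2)*(b + 1)*(b + 3)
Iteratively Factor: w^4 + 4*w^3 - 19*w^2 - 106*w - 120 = (w + 4)*(w^3 - 19*w - 30) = (w + 3)*(w + 4)*(w^2 - 3*w - 10) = (w + 2)*(w + 3)*(w + 4)*(w - 5)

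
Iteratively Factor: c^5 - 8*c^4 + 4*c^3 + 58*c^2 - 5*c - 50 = (c - 5)*(c^4 - 3*c^3 - 11*c^2 + 3*c + 10) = (c - 5)*(c + 2)*(c^3 - 5*c^2 - c + 5) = (c - 5)^2*(c + 2)*(c^2 - 1) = (c - 5)^2*(c + 1)*(c + 2)*(c - 1)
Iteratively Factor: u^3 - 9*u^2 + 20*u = (u)*(u^2 - 9*u + 20) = u*(u - 5)*(u - 4)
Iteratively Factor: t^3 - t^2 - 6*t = (t + 2)*(t^2 - 3*t) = t*(t + 2)*(t - 3)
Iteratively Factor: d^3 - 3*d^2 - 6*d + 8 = (d - 1)*(d^2 - 2*d - 8) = (d - 1)*(d + 2)*(d - 4)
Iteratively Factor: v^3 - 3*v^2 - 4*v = (v)*(v^2 - 3*v - 4) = v*(v - 4)*(v + 1)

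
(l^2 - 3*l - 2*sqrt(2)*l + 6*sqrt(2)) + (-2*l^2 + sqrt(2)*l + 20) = -l^2 - 3*l - sqrt(2)*l + 6*sqrt(2) + 20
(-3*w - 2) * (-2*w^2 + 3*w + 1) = 6*w^3 - 5*w^2 - 9*w - 2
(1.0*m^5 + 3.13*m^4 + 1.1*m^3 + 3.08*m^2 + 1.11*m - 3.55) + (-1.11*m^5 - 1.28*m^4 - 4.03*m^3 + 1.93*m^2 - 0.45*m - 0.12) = -0.11*m^5 + 1.85*m^4 - 2.93*m^3 + 5.01*m^2 + 0.66*m - 3.67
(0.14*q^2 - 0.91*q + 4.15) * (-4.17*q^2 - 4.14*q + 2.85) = -0.5838*q^4 + 3.2151*q^3 - 13.1391*q^2 - 19.7745*q + 11.8275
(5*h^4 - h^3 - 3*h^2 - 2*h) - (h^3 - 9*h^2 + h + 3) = 5*h^4 - 2*h^3 + 6*h^2 - 3*h - 3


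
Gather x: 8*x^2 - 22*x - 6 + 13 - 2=8*x^2 - 22*x + 5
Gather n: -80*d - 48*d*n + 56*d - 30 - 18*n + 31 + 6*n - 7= -24*d + n*(-48*d - 12) - 6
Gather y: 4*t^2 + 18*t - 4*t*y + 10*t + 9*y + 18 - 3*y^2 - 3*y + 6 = 4*t^2 + 28*t - 3*y^2 + y*(6 - 4*t) + 24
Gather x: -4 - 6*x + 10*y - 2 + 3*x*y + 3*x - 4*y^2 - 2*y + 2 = x*(3*y - 3) - 4*y^2 + 8*y - 4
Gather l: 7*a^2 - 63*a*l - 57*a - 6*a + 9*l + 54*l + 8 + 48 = 7*a^2 - 63*a + l*(63 - 63*a) + 56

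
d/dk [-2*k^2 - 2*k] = -4*k - 2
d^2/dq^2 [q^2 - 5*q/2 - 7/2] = 2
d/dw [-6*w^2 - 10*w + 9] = -12*w - 10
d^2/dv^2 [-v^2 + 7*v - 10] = -2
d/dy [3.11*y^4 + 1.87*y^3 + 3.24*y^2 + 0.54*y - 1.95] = 12.44*y^3 + 5.61*y^2 + 6.48*y + 0.54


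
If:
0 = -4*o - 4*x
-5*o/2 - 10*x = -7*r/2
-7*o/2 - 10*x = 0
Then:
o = 0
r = 0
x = 0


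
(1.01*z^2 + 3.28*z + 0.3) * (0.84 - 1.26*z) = -1.2726*z^3 - 3.2844*z^2 + 2.3772*z + 0.252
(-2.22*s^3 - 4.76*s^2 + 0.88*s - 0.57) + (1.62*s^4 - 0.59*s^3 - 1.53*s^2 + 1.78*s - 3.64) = 1.62*s^4 - 2.81*s^3 - 6.29*s^2 + 2.66*s - 4.21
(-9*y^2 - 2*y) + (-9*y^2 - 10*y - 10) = -18*y^2 - 12*y - 10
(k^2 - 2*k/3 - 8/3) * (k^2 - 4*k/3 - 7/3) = k^4 - 2*k^3 - 37*k^2/9 + 46*k/9 + 56/9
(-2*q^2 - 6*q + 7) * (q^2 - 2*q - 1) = -2*q^4 - 2*q^3 + 21*q^2 - 8*q - 7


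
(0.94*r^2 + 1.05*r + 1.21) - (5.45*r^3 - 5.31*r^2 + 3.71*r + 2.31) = -5.45*r^3 + 6.25*r^2 - 2.66*r - 1.1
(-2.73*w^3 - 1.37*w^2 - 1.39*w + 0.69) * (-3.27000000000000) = 8.9271*w^3 + 4.4799*w^2 + 4.5453*w - 2.2563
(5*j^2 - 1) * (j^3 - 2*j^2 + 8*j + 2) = 5*j^5 - 10*j^4 + 39*j^3 + 12*j^2 - 8*j - 2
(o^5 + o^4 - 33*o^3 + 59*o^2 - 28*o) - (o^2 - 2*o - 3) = o^5 + o^4 - 33*o^3 + 58*o^2 - 26*o + 3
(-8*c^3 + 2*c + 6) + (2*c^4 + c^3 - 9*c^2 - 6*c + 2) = 2*c^4 - 7*c^3 - 9*c^2 - 4*c + 8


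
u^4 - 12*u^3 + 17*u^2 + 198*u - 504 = (u - 7)*(u - 6)*(u - 3)*(u + 4)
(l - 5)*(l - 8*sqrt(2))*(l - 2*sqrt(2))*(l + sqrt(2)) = l^4 - 9*sqrt(2)*l^3 - 5*l^3 + 12*l^2 + 45*sqrt(2)*l^2 - 60*l + 32*sqrt(2)*l - 160*sqrt(2)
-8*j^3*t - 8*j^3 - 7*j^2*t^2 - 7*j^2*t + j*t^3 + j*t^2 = (-8*j + t)*(j + t)*(j*t + j)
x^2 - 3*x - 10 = (x - 5)*(x + 2)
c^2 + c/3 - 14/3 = (c - 2)*(c + 7/3)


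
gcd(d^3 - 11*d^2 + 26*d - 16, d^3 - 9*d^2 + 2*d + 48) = d - 8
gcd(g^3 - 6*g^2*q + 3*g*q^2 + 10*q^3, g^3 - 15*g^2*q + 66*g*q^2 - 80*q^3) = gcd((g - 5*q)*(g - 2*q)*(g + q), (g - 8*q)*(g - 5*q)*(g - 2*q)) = g^2 - 7*g*q + 10*q^2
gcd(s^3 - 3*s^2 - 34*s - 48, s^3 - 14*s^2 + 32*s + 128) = s^2 - 6*s - 16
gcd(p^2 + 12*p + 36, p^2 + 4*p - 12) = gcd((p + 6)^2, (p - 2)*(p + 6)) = p + 6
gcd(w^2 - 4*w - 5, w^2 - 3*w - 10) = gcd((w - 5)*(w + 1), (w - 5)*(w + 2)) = w - 5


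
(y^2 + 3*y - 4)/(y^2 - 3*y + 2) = (y + 4)/(y - 2)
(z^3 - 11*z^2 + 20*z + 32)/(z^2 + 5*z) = (z^3 - 11*z^2 + 20*z + 32)/(z*(z + 5))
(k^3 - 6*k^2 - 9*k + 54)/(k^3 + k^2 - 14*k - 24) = (k^2 - 9*k + 18)/(k^2 - 2*k - 8)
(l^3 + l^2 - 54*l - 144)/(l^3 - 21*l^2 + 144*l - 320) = (l^2 + 9*l + 18)/(l^2 - 13*l + 40)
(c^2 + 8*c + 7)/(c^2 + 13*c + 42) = (c + 1)/(c + 6)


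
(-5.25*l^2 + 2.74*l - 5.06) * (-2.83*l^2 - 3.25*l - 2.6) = 14.8575*l^4 + 9.3083*l^3 + 19.0648*l^2 + 9.321*l + 13.156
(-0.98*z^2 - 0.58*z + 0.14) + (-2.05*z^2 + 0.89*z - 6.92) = -3.03*z^2 + 0.31*z - 6.78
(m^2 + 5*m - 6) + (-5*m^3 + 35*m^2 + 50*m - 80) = -5*m^3 + 36*m^2 + 55*m - 86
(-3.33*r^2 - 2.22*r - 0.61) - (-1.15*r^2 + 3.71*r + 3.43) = -2.18*r^2 - 5.93*r - 4.04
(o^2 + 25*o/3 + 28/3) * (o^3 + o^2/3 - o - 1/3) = o^5 + 26*o^4/3 + 100*o^3/9 - 50*o^2/9 - 109*o/9 - 28/9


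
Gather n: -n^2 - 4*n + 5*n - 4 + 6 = -n^2 + n + 2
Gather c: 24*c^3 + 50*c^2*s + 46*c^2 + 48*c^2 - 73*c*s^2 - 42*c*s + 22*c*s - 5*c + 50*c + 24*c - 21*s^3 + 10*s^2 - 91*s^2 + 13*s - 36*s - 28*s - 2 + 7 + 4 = 24*c^3 + c^2*(50*s + 94) + c*(-73*s^2 - 20*s + 69) - 21*s^3 - 81*s^2 - 51*s + 9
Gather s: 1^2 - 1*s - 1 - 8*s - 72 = -9*s - 72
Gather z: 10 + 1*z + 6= z + 16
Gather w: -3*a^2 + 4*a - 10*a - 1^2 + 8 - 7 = -3*a^2 - 6*a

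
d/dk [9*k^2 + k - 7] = 18*k + 1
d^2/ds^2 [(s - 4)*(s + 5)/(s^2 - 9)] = 2*(s^3 - 33*s^2 + 27*s - 99)/(s^6 - 27*s^4 + 243*s^2 - 729)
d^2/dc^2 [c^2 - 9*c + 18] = 2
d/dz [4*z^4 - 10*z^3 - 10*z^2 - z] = 16*z^3 - 30*z^2 - 20*z - 1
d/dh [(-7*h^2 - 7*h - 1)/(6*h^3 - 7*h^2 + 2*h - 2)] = (42*h^4 + 84*h^3 - 45*h^2 + 14*h + 16)/(36*h^6 - 84*h^5 + 73*h^4 - 52*h^3 + 32*h^2 - 8*h + 4)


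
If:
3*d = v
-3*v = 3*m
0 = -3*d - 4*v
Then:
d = 0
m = 0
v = 0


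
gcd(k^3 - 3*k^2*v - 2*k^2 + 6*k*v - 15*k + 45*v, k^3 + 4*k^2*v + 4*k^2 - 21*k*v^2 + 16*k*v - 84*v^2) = -k + 3*v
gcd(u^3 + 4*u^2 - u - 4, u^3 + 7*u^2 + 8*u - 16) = u^2 + 3*u - 4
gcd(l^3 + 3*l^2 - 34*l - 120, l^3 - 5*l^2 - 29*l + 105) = l + 5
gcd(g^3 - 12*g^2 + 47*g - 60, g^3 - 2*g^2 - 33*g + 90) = g^2 - 8*g + 15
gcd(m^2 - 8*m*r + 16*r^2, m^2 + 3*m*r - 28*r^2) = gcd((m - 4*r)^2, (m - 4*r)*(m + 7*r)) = -m + 4*r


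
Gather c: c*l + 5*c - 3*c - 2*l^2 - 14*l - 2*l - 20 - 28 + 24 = c*(l + 2) - 2*l^2 - 16*l - 24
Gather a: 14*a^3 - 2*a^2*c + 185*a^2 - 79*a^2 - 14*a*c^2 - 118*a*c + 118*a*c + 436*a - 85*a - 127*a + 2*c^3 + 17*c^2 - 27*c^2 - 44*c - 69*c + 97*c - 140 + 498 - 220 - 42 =14*a^3 + a^2*(106 - 2*c) + a*(224 - 14*c^2) + 2*c^3 - 10*c^2 - 16*c + 96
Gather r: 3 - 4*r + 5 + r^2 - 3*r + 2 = r^2 - 7*r + 10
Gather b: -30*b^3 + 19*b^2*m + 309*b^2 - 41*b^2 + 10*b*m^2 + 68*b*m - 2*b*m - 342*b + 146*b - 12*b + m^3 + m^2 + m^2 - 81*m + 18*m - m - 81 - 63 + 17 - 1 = -30*b^3 + b^2*(19*m + 268) + b*(10*m^2 + 66*m - 208) + m^3 + 2*m^2 - 64*m - 128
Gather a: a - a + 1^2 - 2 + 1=0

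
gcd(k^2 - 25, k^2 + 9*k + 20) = k + 5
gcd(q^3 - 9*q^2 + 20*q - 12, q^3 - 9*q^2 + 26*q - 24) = q - 2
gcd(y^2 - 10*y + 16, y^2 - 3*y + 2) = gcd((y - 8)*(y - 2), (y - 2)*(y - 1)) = y - 2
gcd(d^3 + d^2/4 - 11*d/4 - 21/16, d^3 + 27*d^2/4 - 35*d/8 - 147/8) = d^2 - d/4 - 21/8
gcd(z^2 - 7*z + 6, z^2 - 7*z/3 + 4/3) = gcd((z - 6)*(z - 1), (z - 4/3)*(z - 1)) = z - 1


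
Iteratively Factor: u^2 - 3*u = (u)*(u - 3)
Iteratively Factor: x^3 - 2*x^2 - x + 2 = (x - 2)*(x^2 - 1) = (x - 2)*(x + 1)*(x - 1)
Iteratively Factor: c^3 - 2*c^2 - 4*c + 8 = (c - 2)*(c^2 - 4) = (c - 2)^2*(c + 2)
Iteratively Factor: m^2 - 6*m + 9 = (m - 3)*(m - 3)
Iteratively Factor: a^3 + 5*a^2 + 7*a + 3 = (a + 1)*(a^2 + 4*a + 3) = (a + 1)^2*(a + 3)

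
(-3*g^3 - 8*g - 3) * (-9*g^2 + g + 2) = 27*g^5 - 3*g^4 + 66*g^3 + 19*g^2 - 19*g - 6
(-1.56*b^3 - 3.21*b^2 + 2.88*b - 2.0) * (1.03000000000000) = -1.6068*b^3 - 3.3063*b^2 + 2.9664*b - 2.06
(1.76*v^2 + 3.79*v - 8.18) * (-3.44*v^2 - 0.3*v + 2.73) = -6.0544*v^4 - 13.5656*v^3 + 31.807*v^2 + 12.8007*v - 22.3314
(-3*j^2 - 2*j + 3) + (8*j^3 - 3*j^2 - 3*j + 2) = 8*j^3 - 6*j^2 - 5*j + 5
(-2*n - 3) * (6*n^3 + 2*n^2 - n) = -12*n^4 - 22*n^3 - 4*n^2 + 3*n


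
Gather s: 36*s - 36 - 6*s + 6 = 30*s - 30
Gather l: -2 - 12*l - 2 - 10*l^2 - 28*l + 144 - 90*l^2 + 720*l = -100*l^2 + 680*l + 140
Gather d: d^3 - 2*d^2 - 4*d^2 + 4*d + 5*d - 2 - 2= d^3 - 6*d^2 + 9*d - 4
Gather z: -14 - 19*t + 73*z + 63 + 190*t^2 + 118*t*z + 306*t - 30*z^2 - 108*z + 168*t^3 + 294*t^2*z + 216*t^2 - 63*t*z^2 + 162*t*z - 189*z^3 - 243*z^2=168*t^3 + 406*t^2 + 287*t - 189*z^3 + z^2*(-63*t - 273) + z*(294*t^2 + 280*t - 35) + 49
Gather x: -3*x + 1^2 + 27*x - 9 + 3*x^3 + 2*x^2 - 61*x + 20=3*x^3 + 2*x^2 - 37*x + 12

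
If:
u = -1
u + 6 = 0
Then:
No Solution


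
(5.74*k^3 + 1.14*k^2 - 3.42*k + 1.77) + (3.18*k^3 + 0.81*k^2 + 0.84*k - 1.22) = 8.92*k^3 + 1.95*k^2 - 2.58*k + 0.55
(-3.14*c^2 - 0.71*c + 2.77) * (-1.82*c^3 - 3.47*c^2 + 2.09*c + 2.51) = 5.7148*c^5 + 12.188*c^4 - 9.1403*c^3 - 18.9772*c^2 + 4.0072*c + 6.9527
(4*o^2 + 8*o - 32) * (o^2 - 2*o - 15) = 4*o^4 - 108*o^2 - 56*o + 480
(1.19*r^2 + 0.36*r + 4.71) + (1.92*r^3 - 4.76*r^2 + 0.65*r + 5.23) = 1.92*r^3 - 3.57*r^2 + 1.01*r + 9.94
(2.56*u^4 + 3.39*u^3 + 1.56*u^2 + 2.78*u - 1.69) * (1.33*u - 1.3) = 3.4048*u^5 + 1.1807*u^4 - 2.3322*u^3 + 1.6694*u^2 - 5.8617*u + 2.197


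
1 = 1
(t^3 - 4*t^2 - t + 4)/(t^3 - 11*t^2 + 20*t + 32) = (t - 1)/(t - 8)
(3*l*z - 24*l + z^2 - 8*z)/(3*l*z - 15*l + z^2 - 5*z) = (z - 8)/(z - 5)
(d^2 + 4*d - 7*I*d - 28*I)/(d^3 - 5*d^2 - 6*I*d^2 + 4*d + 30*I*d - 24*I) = (d^2 + d*(4 - 7*I) - 28*I)/(d^3 + d^2*(-5 - 6*I) + d*(4 + 30*I) - 24*I)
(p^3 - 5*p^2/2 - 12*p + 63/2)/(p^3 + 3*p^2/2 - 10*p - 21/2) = (p - 3)/(p + 1)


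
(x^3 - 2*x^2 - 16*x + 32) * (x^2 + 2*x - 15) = x^5 - 35*x^3 + 30*x^2 + 304*x - 480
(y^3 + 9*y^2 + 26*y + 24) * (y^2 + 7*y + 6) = y^5 + 16*y^4 + 95*y^3 + 260*y^2 + 324*y + 144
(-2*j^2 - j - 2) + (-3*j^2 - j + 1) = -5*j^2 - 2*j - 1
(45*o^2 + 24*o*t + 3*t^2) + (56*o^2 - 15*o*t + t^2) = 101*o^2 + 9*o*t + 4*t^2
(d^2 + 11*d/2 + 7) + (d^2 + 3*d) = 2*d^2 + 17*d/2 + 7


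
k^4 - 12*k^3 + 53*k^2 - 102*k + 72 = (k - 4)*(k - 3)^2*(k - 2)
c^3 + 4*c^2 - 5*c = c*(c - 1)*(c + 5)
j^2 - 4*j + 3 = (j - 3)*(j - 1)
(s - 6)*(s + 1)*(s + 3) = s^3 - 2*s^2 - 21*s - 18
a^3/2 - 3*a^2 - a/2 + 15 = (a/2 + 1)*(a - 5)*(a - 3)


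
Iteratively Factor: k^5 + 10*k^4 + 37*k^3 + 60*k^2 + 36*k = (k + 3)*(k^4 + 7*k^3 + 16*k^2 + 12*k) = (k + 3)^2*(k^3 + 4*k^2 + 4*k) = (k + 2)*(k + 3)^2*(k^2 + 2*k) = (k + 2)^2*(k + 3)^2*(k)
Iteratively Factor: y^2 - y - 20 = (y + 4)*(y - 5)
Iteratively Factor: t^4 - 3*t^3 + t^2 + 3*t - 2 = (t - 1)*(t^3 - 2*t^2 - t + 2) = (t - 1)*(t + 1)*(t^2 - 3*t + 2) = (t - 1)^2*(t + 1)*(t - 2)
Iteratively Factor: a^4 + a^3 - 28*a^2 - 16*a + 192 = (a + 4)*(a^3 - 3*a^2 - 16*a + 48) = (a - 3)*(a + 4)*(a^2 - 16) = (a - 4)*(a - 3)*(a + 4)*(a + 4)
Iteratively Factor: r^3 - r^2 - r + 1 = (r - 1)*(r^2 - 1) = (r - 1)*(r + 1)*(r - 1)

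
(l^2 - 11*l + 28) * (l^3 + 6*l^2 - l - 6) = l^5 - 5*l^4 - 39*l^3 + 173*l^2 + 38*l - 168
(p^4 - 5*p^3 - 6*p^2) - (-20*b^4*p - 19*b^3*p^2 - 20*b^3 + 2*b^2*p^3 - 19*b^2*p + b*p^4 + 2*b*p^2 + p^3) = 20*b^4*p + 19*b^3*p^2 + 20*b^3 - 2*b^2*p^3 + 19*b^2*p - b*p^4 - 2*b*p^2 + p^4 - 6*p^3 - 6*p^2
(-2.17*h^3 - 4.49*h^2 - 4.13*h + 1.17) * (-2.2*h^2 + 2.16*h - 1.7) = 4.774*h^5 + 5.1908*h^4 + 3.0766*h^3 - 3.8618*h^2 + 9.5482*h - 1.989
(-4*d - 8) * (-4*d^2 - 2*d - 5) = 16*d^3 + 40*d^2 + 36*d + 40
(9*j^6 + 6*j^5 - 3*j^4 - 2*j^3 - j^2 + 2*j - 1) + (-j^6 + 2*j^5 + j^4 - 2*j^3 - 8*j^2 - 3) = 8*j^6 + 8*j^5 - 2*j^4 - 4*j^3 - 9*j^2 + 2*j - 4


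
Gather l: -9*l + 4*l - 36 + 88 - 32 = 20 - 5*l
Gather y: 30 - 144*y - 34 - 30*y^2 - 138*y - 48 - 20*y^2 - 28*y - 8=-50*y^2 - 310*y - 60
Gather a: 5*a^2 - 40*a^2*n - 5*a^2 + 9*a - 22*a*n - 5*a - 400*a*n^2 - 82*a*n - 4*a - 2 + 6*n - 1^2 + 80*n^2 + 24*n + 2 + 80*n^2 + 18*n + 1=-40*a^2*n + a*(-400*n^2 - 104*n) + 160*n^2 + 48*n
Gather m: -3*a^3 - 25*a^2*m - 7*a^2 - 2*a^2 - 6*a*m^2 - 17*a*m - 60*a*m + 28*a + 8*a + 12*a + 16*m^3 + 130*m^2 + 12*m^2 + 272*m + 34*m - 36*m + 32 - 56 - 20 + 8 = -3*a^3 - 9*a^2 + 48*a + 16*m^3 + m^2*(142 - 6*a) + m*(-25*a^2 - 77*a + 270) - 36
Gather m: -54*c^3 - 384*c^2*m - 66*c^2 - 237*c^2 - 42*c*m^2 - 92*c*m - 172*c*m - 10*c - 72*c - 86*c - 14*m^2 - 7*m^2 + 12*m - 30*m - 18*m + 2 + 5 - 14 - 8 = -54*c^3 - 303*c^2 - 168*c + m^2*(-42*c - 21) + m*(-384*c^2 - 264*c - 36) - 15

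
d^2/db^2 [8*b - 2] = 0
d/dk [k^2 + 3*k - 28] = 2*k + 3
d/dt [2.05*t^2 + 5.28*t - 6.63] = 4.1*t + 5.28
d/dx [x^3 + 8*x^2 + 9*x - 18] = 3*x^2 + 16*x + 9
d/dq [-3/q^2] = 6/q^3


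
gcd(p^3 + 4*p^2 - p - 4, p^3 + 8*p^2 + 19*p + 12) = p^2 + 5*p + 4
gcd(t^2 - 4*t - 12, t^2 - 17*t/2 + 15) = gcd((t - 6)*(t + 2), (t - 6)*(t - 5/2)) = t - 6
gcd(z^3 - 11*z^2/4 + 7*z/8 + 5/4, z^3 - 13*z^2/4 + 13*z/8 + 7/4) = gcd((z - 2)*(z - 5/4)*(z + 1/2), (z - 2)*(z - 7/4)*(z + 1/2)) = z^2 - 3*z/2 - 1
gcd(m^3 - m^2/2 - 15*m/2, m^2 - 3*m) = m^2 - 3*m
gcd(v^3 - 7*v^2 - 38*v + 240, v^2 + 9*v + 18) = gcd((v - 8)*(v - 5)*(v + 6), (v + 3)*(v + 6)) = v + 6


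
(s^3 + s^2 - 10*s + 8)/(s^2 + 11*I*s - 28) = (s^3 + s^2 - 10*s + 8)/(s^2 + 11*I*s - 28)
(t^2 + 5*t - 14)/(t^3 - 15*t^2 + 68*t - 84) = (t + 7)/(t^2 - 13*t + 42)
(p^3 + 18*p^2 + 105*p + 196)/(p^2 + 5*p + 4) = (p^2 + 14*p + 49)/(p + 1)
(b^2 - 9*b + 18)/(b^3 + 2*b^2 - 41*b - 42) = (b - 3)/(b^2 + 8*b + 7)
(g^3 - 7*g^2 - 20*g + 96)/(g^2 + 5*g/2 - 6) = 2*(g^2 - 11*g + 24)/(2*g - 3)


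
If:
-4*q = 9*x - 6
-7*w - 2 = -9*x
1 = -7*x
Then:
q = 51/28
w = -23/49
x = -1/7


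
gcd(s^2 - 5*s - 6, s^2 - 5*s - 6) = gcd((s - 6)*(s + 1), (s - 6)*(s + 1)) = s^2 - 5*s - 6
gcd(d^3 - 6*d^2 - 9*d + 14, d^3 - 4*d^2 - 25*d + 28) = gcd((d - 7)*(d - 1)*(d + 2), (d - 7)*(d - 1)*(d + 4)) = d^2 - 8*d + 7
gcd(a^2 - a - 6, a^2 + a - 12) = a - 3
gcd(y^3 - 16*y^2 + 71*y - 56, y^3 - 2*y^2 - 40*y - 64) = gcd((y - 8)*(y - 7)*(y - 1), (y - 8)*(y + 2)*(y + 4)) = y - 8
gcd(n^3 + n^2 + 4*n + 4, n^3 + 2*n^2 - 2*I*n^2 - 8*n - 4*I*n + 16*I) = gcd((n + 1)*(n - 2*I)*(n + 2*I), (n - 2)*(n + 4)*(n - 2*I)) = n - 2*I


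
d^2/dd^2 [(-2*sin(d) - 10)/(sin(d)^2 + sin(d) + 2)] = 2*(sin(d)^5 + 19*sin(d)^4 + sin(d)^3 - 67*sin(d)^2 - 24*sin(d) + 14)/(sin(d)^2 + sin(d) + 2)^3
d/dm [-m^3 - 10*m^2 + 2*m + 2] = -3*m^2 - 20*m + 2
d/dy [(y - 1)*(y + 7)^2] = (y + 7)*(3*y + 5)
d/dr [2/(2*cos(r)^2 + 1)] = 4*sin(2*r)/(cos(2*r) + 2)^2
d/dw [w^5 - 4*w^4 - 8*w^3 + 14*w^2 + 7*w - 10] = 5*w^4 - 16*w^3 - 24*w^2 + 28*w + 7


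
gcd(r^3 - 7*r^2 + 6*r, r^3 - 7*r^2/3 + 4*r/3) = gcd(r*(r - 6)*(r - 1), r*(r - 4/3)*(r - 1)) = r^2 - r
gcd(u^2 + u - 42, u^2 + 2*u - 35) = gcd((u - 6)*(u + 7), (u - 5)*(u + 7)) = u + 7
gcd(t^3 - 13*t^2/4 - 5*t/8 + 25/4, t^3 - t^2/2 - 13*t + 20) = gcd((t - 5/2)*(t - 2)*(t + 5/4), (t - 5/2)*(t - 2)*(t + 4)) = t^2 - 9*t/2 + 5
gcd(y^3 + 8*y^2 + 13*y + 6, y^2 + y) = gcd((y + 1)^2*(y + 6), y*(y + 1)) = y + 1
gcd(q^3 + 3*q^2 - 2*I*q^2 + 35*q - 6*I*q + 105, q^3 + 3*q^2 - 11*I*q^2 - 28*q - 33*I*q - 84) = q^2 + q*(3 - 7*I) - 21*I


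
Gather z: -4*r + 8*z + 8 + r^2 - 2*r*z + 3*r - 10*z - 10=r^2 - r + z*(-2*r - 2) - 2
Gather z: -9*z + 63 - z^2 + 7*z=-z^2 - 2*z + 63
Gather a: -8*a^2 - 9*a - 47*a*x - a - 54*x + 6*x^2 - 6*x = -8*a^2 + a*(-47*x - 10) + 6*x^2 - 60*x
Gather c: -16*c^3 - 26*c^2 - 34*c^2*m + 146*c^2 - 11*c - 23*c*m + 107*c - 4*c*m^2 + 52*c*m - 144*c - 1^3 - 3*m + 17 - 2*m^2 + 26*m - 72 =-16*c^3 + c^2*(120 - 34*m) + c*(-4*m^2 + 29*m - 48) - 2*m^2 + 23*m - 56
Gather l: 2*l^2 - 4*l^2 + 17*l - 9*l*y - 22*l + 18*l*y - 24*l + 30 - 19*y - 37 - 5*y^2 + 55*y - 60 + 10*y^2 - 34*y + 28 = -2*l^2 + l*(9*y - 29) + 5*y^2 + 2*y - 39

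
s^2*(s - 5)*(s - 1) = s^4 - 6*s^3 + 5*s^2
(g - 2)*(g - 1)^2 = g^3 - 4*g^2 + 5*g - 2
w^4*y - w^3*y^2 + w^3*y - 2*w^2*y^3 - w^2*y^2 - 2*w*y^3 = w*(w - 2*y)*(w + y)*(w*y + y)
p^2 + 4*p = p*(p + 4)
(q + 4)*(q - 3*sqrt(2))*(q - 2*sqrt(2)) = q^3 - 5*sqrt(2)*q^2 + 4*q^2 - 20*sqrt(2)*q + 12*q + 48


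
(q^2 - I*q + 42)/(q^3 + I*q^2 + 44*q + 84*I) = 1/(q + 2*I)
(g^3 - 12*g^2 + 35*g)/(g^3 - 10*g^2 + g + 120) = g*(g - 7)/(g^2 - 5*g - 24)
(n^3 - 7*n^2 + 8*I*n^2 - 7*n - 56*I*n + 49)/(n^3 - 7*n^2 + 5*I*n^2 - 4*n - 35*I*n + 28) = (n + 7*I)/(n + 4*I)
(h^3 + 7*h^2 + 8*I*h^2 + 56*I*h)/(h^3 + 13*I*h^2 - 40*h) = (h + 7)/(h + 5*I)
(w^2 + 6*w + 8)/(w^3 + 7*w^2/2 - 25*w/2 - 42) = 2*(w + 2)/(2*w^2 - w - 21)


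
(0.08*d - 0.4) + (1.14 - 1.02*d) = 0.74 - 0.94*d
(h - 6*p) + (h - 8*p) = 2*h - 14*p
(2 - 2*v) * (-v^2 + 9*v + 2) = 2*v^3 - 20*v^2 + 14*v + 4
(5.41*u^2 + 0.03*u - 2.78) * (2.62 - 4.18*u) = -22.6138*u^3 + 14.0488*u^2 + 11.699*u - 7.2836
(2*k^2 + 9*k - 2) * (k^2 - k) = 2*k^4 + 7*k^3 - 11*k^2 + 2*k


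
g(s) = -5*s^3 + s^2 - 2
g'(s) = -15*s^2 + 2*s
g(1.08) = -7.13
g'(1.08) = -15.34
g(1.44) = -14.86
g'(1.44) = -28.22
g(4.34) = -391.90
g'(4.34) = -273.85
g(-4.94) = 625.17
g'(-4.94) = -375.93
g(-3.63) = 250.34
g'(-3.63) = -204.91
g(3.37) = -182.01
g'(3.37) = -163.61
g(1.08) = -7.13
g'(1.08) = -15.34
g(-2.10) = 48.72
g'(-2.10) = -70.35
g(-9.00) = 3724.00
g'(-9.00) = -1233.00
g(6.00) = -1046.00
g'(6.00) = -528.00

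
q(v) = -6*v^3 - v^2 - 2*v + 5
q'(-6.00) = -638.00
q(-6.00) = 1277.00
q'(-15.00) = -4022.00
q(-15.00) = 20060.00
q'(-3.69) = -239.71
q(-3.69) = 300.22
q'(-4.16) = -305.18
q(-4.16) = 427.96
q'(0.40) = -5.68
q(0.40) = 3.66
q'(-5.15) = -469.10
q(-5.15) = 808.32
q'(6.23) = -713.09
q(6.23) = -1497.10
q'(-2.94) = -151.70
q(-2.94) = 154.71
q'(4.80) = -426.32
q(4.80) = -691.19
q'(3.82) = -272.30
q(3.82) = -351.69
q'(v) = -18*v^2 - 2*v - 2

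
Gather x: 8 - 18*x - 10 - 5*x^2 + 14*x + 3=-5*x^2 - 4*x + 1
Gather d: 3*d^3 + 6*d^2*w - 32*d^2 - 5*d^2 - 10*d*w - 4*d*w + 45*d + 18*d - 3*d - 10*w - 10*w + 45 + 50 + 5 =3*d^3 + d^2*(6*w - 37) + d*(60 - 14*w) - 20*w + 100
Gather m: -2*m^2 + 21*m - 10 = -2*m^2 + 21*m - 10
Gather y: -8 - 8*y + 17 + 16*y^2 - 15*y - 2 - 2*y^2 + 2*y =14*y^2 - 21*y + 7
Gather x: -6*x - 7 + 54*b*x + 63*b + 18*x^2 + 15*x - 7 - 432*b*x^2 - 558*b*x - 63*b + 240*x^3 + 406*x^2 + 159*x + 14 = 240*x^3 + x^2*(424 - 432*b) + x*(168 - 504*b)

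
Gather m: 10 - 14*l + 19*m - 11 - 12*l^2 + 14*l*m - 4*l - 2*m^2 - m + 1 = -12*l^2 - 18*l - 2*m^2 + m*(14*l + 18)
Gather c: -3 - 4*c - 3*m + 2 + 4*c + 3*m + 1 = 0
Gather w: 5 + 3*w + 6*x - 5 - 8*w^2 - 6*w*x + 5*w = -8*w^2 + w*(8 - 6*x) + 6*x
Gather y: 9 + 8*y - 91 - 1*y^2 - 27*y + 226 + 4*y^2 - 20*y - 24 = 3*y^2 - 39*y + 120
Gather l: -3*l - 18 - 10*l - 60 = -13*l - 78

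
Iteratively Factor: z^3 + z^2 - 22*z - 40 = (z + 2)*(z^2 - z - 20) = (z + 2)*(z + 4)*(z - 5)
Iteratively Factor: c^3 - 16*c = (c)*(c^2 - 16) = c*(c - 4)*(c + 4)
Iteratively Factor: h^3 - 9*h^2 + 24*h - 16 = (h - 4)*(h^2 - 5*h + 4) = (h - 4)*(h - 1)*(h - 4)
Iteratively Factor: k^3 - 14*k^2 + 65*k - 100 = (k - 4)*(k^2 - 10*k + 25) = (k - 5)*(k - 4)*(k - 5)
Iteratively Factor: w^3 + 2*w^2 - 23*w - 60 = (w - 5)*(w^2 + 7*w + 12) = (w - 5)*(w + 3)*(w + 4)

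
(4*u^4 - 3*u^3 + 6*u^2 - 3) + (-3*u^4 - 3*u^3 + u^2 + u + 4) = u^4 - 6*u^3 + 7*u^2 + u + 1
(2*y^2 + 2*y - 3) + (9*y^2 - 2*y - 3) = 11*y^2 - 6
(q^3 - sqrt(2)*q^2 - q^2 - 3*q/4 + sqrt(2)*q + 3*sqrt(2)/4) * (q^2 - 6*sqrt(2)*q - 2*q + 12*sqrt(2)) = q^5 - 7*sqrt(2)*q^4 - 3*q^4 + 53*q^3/4 + 21*sqrt(2)*q^3 - 69*q^2/2 - 35*sqrt(2)*q^2/4 - 21*sqrt(2)*q/2 + 15*q + 18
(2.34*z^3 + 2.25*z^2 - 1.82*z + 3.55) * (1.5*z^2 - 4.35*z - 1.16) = 3.51*z^5 - 6.804*z^4 - 15.2319*z^3 + 10.632*z^2 - 13.3313*z - 4.118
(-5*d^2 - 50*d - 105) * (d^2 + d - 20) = -5*d^4 - 55*d^3 - 55*d^2 + 895*d + 2100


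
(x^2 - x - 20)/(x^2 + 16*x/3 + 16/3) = 3*(x - 5)/(3*x + 4)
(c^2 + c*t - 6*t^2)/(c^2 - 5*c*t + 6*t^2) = (-c - 3*t)/(-c + 3*t)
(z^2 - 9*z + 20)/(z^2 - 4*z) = (z - 5)/z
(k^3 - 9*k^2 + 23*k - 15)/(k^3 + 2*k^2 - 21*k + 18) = (k - 5)/(k + 6)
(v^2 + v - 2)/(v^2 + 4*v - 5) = (v + 2)/(v + 5)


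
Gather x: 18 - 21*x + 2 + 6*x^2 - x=6*x^2 - 22*x + 20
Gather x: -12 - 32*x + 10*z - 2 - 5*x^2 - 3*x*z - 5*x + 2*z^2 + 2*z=-5*x^2 + x*(-3*z - 37) + 2*z^2 + 12*z - 14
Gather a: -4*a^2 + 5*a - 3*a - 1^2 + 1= -4*a^2 + 2*a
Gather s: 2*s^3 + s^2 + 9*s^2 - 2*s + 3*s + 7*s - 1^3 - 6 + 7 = 2*s^3 + 10*s^2 + 8*s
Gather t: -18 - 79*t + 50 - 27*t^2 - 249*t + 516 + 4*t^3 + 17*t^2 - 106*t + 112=4*t^3 - 10*t^2 - 434*t + 660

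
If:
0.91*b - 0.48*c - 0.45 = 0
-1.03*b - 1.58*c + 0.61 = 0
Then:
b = 0.52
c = 0.05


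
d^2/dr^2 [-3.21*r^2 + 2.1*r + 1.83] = -6.42000000000000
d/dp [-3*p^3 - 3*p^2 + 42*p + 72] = -9*p^2 - 6*p + 42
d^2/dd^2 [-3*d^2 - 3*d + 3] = -6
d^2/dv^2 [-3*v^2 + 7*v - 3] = -6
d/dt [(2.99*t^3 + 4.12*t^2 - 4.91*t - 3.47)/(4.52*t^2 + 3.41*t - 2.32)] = (13.5148*t^4 + 20.3918*t^3 + 15.432*t^2 + 12.252*t + 23.2239)/(20.4304*t^4 + 30.8264*t^3 - 9.34469999999999*t^2 - 15.8224*t + 5.3824)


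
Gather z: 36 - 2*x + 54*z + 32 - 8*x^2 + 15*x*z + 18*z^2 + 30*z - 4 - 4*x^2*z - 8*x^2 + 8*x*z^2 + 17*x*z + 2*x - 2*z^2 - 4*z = -16*x^2 + z^2*(8*x + 16) + z*(-4*x^2 + 32*x + 80) + 64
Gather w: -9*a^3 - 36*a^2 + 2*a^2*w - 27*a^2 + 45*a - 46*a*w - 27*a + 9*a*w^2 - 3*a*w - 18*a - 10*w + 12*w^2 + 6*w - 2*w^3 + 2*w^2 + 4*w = -9*a^3 - 63*a^2 - 2*w^3 + w^2*(9*a + 14) + w*(2*a^2 - 49*a)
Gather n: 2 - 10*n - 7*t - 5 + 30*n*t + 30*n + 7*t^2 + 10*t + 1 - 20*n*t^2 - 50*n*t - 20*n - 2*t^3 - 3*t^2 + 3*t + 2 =n*(-20*t^2 - 20*t) - 2*t^3 + 4*t^2 + 6*t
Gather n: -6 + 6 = 0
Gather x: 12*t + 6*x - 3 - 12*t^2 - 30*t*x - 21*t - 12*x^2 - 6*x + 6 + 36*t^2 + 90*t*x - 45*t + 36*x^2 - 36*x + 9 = 24*t^2 - 54*t + 24*x^2 + x*(60*t - 36) + 12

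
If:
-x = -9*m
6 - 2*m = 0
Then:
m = 3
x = 27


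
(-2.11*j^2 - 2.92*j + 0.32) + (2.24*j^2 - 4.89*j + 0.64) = 0.13*j^2 - 7.81*j + 0.96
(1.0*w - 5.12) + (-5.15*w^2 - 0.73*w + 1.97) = -5.15*w^2 + 0.27*w - 3.15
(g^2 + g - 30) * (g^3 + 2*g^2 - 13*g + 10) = g^5 + 3*g^4 - 41*g^3 - 63*g^2 + 400*g - 300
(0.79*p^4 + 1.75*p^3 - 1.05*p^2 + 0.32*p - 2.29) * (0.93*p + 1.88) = 0.7347*p^5 + 3.1127*p^4 + 2.3135*p^3 - 1.6764*p^2 - 1.5281*p - 4.3052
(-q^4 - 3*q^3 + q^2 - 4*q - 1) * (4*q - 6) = -4*q^5 - 6*q^4 + 22*q^3 - 22*q^2 + 20*q + 6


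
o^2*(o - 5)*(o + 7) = o^4 + 2*o^3 - 35*o^2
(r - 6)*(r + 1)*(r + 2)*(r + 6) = r^4 + 3*r^3 - 34*r^2 - 108*r - 72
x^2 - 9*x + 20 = (x - 5)*(x - 4)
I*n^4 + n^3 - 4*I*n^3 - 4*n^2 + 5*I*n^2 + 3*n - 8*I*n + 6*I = (n - 3)*(n - 2*I)*(n + I)*(I*n - I)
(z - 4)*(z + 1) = z^2 - 3*z - 4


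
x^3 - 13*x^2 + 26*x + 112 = (x - 8)*(x - 7)*(x + 2)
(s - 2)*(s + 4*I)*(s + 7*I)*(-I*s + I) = -I*s^4 + 11*s^3 + 3*I*s^3 - 33*s^2 + 26*I*s^2 + 22*s - 84*I*s + 56*I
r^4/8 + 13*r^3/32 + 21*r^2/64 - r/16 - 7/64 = (r/4 + 1/4)*(r/2 + 1/2)*(r - 1/2)*(r + 7/4)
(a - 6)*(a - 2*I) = a^2 - 6*a - 2*I*a + 12*I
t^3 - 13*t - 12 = (t - 4)*(t + 1)*(t + 3)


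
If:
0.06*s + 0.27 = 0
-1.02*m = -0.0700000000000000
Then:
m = 0.07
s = -4.50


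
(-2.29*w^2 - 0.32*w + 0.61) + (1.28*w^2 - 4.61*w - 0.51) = -1.01*w^2 - 4.93*w + 0.1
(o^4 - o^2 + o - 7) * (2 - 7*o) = -7*o^5 + 2*o^4 + 7*o^3 - 9*o^2 + 51*o - 14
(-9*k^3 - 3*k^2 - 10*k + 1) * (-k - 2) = 9*k^4 + 21*k^3 + 16*k^2 + 19*k - 2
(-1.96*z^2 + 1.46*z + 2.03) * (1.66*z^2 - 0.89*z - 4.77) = -3.2536*z^4 + 4.168*z^3 + 11.4196*z^2 - 8.7709*z - 9.6831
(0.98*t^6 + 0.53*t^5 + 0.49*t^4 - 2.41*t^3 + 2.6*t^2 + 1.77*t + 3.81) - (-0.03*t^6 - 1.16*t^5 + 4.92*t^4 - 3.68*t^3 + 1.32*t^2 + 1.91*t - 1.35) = 1.01*t^6 + 1.69*t^5 - 4.43*t^4 + 1.27*t^3 + 1.28*t^2 - 0.14*t + 5.16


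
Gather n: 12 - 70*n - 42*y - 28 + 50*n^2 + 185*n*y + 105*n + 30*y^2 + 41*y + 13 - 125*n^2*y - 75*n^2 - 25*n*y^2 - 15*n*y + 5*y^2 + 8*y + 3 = n^2*(-125*y - 25) + n*(-25*y^2 + 170*y + 35) + 35*y^2 + 7*y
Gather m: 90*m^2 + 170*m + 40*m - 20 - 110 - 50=90*m^2 + 210*m - 180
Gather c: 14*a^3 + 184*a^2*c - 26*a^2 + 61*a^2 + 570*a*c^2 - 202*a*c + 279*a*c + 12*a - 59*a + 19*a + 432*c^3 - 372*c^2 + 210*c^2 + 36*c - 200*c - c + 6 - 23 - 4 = 14*a^3 + 35*a^2 - 28*a + 432*c^3 + c^2*(570*a - 162) + c*(184*a^2 + 77*a - 165) - 21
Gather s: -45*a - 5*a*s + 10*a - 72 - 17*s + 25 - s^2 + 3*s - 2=-35*a - s^2 + s*(-5*a - 14) - 49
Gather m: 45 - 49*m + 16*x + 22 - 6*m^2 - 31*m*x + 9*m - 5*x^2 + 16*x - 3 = -6*m^2 + m*(-31*x - 40) - 5*x^2 + 32*x + 64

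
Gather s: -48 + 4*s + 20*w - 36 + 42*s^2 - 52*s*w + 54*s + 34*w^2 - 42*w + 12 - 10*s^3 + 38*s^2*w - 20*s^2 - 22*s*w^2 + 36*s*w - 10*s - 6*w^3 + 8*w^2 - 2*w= -10*s^3 + s^2*(38*w + 22) + s*(-22*w^2 - 16*w + 48) - 6*w^3 + 42*w^2 - 24*w - 72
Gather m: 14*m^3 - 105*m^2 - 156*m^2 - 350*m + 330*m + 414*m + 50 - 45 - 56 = 14*m^3 - 261*m^2 + 394*m - 51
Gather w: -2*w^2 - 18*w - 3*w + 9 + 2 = -2*w^2 - 21*w + 11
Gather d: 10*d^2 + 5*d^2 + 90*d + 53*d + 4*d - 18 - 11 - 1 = 15*d^2 + 147*d - 30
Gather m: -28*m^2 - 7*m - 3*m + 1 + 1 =-28*m^2 - 10*m + 2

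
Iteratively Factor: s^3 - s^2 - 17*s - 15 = (s + 1)*(s^2 - 2*s - 15) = (s + 1)*(s + 3)*(s - 5)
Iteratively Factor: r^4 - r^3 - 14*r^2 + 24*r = (r)*(r^3 - r^2 - 14*r + 24) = r*(r - 2)*(r^2 + r - 12) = r*(r - 3)*(r - 2)*(r + 4)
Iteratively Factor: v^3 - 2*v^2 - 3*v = (v + 1)*(v^2 - 3*v) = (v - 3)*(v + 1)*(v)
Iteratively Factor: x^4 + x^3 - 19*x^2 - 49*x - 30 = (x + 3)*(x^3 - 2*x^2 - 13*x - 10) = (x + 2)*(x + 3)*(x^2 - 4*x - 5) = (x + 1)*(x + 2)*(x + 3)*(x - 5)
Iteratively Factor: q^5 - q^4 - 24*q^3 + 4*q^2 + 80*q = (q - 2)*(q^4 + q^3 - 22*q^2 - 40*q) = (q - 2)*(q + 4)*(q^3 - 3*q^2 - 10*q) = (q - 2)*(q + 2)*(q + 4)*(q^2 - 5*q) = (q - 5)*(q - 2)*(q + 2)*(q + 4)*(q)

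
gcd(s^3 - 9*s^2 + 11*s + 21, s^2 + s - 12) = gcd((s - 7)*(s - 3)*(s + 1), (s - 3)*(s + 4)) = s - 3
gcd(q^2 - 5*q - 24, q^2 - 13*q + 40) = q - 8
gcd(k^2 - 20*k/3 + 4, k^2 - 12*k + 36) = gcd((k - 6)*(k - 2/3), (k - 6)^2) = k - 6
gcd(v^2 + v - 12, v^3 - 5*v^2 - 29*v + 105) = v - 3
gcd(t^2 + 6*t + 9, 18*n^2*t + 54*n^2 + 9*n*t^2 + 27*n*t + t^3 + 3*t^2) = t + 3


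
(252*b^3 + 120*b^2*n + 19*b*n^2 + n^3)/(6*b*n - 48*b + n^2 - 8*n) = (42*b^2 + 13*b*n + n^2)/(n - 8)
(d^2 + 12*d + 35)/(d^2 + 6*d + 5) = (d + 7)/(d + 1)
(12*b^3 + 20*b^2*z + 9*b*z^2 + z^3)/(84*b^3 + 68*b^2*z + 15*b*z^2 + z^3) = (b + z)/(7*b + z)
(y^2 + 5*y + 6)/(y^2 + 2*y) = (y + 3)/y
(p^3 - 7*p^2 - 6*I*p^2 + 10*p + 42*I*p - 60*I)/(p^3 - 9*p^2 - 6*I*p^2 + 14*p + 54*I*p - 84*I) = (p - 5)/(p - 7)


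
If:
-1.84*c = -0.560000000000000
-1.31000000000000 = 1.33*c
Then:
No Solution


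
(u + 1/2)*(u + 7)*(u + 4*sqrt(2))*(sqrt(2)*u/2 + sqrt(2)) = sqrt(2)*u^4/2 + 4*u^3 + 19*sqrt(2)*u^3/4 + 37*sqrt(2)*u^2/4 + 38*u^2 + 7*sqrt(2)*u/2 + 74*u + 28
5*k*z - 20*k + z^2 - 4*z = (5*k + z)*(z - 4)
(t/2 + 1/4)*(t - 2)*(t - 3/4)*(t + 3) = t^4/2 + 3*t^3/8 - 53*t^2/16 + 9*t/16 + 9/8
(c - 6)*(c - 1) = c^2 - 7*c + 6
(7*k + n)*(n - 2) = 7*k*n - 14*k + n^2 - 2*n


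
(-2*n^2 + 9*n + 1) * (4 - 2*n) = 4*n^3 - 26*n^2 + 34*n + 4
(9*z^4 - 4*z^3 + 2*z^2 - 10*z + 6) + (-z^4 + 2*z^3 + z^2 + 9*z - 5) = 8*z^4 - 2*z^3 + 3*z^2 - z + 1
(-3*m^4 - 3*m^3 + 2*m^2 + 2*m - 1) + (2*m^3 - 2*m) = -3*m^4 - m^3 + 2*m^2 - 1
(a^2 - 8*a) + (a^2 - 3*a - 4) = 2*a^2 - 11*a - 4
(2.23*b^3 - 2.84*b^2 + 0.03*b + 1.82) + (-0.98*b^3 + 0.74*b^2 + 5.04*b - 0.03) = 1.25*b^3 - 2.1*b^2 + 5.07*b + 1.79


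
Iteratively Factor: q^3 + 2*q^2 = (q)*(q^2 + 2*q) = q^2*(q + 2)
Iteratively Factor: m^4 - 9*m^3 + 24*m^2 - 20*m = (m)*(m^3 - 9*m^2 + 24*m - 20) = m*(m - 2)*(m^2 - 7*m + 10) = m*(m - 2)^2*(m - 5)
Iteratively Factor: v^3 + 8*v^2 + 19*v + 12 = (v + 3)*(v^2 + 5*v + 4) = (v + 3)*(v + 4)*(v + 1)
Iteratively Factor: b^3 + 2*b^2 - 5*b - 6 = (b + 3)*(b^2 - b - 2) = (b - 2)*(b + 3)*(b + 1)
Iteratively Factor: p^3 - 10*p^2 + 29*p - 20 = (p - 5)*(p^2 - 5*p + 4) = (p - 5)*(p - 4)*(p - 1)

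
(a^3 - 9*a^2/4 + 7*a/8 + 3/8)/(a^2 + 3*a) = (8*a^3 - 18*a^2 + 7*a + 3)/(8*a*(a + 3))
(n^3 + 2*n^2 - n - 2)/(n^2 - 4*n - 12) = (n^2 - 1)/(n - 6)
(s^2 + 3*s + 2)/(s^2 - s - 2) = (s + 2)/(s - 2)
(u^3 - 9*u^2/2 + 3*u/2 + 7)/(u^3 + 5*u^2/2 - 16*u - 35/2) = (u - 2)/(u + 5)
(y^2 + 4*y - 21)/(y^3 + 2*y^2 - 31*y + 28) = (y - 3)/(y^2 - 5*y + 4)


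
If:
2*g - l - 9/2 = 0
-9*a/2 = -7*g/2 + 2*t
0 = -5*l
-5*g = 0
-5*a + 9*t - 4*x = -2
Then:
No Solution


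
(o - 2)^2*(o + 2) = o^3 - 2*o^2 - 4*o + 8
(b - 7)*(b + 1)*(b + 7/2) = b^3 - 5*b^2/2 - 28*b - 49/2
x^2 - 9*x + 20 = (x - 5)*(x - 4)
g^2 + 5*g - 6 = (g - 1)*(g + 6)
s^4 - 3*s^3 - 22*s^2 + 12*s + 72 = (s - 6)*(s - 2)*(s + 2)*(s + 3)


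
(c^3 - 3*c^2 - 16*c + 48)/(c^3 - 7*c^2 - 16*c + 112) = (c - 3)/(c - 7)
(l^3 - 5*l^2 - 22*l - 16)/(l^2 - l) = (l^3 - 5*l^2 - 22*l - 16)/(l*(l - 1))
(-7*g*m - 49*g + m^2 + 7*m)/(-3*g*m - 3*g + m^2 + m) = (7*g*m + 49*g - m^2 - 7*m)/(3*g*m + 3*g - m^2 - m)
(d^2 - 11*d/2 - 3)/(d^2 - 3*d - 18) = (d + 1/2)/(d + 3)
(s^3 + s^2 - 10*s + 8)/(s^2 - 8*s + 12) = (s^2 + 3*s - 4)/(s - 6)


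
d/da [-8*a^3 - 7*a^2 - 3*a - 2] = -24*a^2 - 14*a - 3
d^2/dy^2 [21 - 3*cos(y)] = 3*cos(y)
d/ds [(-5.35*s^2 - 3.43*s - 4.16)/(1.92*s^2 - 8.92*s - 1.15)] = (54.3076*s^2 + 28.2794*s - 33.1627)/(3.6864*s^4 - 34.2528*s^3 + 75.1504*s^2 + 20.516*s + 1.3225)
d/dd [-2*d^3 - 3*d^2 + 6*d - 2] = -6*d^2 - 6*d + 6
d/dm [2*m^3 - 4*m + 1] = 6*m^2 - 4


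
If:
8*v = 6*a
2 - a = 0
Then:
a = 2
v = 3/2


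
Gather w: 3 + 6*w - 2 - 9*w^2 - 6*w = 1 - 9*w^2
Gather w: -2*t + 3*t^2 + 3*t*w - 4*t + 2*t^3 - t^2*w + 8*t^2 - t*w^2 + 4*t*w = 2*t^3 + 11*t^2 - t*w^2 - 6*t + w*(-t^2 + 7*t)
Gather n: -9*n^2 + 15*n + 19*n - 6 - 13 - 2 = -9*n^2 + 34*n - 21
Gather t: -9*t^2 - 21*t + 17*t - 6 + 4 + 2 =-9*t^2 - 4*t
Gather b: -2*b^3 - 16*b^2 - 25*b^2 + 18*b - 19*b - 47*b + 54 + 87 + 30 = -2*b^3 - 41*b^2 - 48*b + 171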